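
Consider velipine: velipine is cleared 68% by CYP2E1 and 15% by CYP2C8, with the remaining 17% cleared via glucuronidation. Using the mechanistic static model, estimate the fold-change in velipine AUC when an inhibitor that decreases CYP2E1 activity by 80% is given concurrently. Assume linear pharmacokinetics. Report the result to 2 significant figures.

The CYP2E1 pathway (68% of clearance) is reduced to 0.2× activity: 0.68 × 0.2 = 0.136.
CYP2C8 (15%) and the residual 17% are unaffected.
Relative clearance = 0.136 + 0.15 + 0.17 = 0.456.
AUC is inversely proportional to clearance, so the fold-change is 1 / 0.456 = 2.2.

2.2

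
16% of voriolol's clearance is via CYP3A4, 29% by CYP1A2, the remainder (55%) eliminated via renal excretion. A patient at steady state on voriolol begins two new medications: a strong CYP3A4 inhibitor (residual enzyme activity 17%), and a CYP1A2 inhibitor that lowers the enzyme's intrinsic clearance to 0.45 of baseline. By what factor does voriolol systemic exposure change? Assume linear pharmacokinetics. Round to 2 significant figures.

1.4

The CYP3A4 pathway (16% of clearance) is reduced to 0.17× activity: 0.16 × 0.17 = 0.0272.
The CYP1A2 pathway (29% of clearance) is reduced to 0.45× activity: 0.29 × 0.45 = 0.1305.
The remaining 55% of clearance is unaffected.
CL_new/CL_old = 0.0272 + 0.1305 + 0.55 = 0.7077.
Net systemic exposure ratio = 1 / 0.7077 = 1.4.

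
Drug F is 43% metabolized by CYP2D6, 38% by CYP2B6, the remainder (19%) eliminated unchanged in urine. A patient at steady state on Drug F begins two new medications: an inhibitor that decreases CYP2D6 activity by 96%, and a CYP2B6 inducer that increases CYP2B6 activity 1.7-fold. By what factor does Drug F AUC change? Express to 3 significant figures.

1.17

CYP2D6: 0.43 × 0.04 = 0.0172
CYP2B6: 0.38 × 1.7 = 0.646
Other: 0.19 (unchanged)
Relative clearance = 0.0172 + 0.646 + 0.19 = 0.8532.
Net AUC ratio = 1 / 0.8532 = 1.17.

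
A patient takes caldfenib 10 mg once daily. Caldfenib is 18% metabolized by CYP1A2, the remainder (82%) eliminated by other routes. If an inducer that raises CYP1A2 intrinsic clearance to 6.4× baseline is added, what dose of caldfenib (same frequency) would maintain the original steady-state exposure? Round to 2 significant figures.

The CYP1A2 pathway (18% of clearance) increases to 6.4× activity: 0.18 × 6.4 = 1.152.
The remaining 82% of clearance is unaffected.
Relative clearance = 1.152 + 0.82 = 1.972.
Exposure is unchanged when dose changes in proportion to clearance. New dose = 10 mg × 1.972 = 20 mg.

20 mg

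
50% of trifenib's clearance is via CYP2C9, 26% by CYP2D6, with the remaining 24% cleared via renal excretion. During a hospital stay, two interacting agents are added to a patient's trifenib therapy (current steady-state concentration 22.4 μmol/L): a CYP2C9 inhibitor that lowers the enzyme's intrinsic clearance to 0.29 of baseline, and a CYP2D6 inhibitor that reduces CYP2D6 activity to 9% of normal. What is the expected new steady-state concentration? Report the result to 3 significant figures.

The CYP2C9 pathway (50% of clearance) drops to 0.29× activity: 0.5 × 0.29 = 0.145.
The CYP2D6 pathway (26% of clearance) drops to 0.09× activity: 0.26 × 0.09 = 0.0234.
Non-CYP routes (24%) are unchanged.
CL_new/CL_old = 0.145 + 0.0234 + 0.24 = 0.4084.
New steady-state concentration = 22.4 / 0.4084 = 54.8 μmol/L (concentration scales inversely with clearance).

54.8 μmol/L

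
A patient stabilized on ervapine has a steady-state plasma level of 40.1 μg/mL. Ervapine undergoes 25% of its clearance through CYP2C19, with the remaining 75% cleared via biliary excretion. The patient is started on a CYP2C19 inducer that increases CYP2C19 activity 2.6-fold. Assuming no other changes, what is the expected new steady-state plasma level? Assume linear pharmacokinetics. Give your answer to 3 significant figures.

28.6 μg/mL

CYP2C19: 0.25 × 2.6 = 0.65
Other: 0.75 (unchanged)
Relative clearance = 0.65 + 0.75 = 1.4.
New steady-state plasma level = baseline ÷ relative clearance = 40.1 / 1.4 = 28.6 μg/mL.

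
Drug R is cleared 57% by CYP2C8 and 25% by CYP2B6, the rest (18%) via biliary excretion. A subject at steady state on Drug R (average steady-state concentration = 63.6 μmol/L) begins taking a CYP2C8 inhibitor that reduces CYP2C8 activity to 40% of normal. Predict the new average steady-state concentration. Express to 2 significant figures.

97 μmol/L

CYP2C8: 0.57 × 0.4 = 0.228
CYP2B6: 0.25 (unchanged)
Other: 0.18 (unchanged)
New clearance relative to baseline: 0.228 + 0.25 + 0.18 = 0.658.
Average steady-state concentration ∝ 1/CL, so new value = 63.6 / 0.658 = 97 μmol/L.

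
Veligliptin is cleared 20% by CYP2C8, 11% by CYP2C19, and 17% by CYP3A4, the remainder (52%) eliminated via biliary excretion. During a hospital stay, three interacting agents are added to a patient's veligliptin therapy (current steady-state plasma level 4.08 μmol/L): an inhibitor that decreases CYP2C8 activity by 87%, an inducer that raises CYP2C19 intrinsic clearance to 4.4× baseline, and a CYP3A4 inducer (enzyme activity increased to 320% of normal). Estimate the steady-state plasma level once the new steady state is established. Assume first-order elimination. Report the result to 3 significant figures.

The CYP2C8 pathway (20% of clearance) falls to 0.13× activity: 0.2 × 0.13 = 0.026.
The CYP2C19 pathway (11% of clearance) increases to 4.4× activity: 0.11 × 4.4 = 0.484.
The CYP3A4 pathway (17% of clearance) is boosted to 3.2× activity: 0.17 × 3.2 = 0.544.
Non-CYP routes (52%) are unchanged.
CL_new/CL_old = 0.026 + 0.484 + 0.544 + 0.52 = 1.574.
New steady-state plasma level = 4.08 / 1.574 = 2.59 μmol/L (concentration scales inversely with clearance).

2.59 μmol/L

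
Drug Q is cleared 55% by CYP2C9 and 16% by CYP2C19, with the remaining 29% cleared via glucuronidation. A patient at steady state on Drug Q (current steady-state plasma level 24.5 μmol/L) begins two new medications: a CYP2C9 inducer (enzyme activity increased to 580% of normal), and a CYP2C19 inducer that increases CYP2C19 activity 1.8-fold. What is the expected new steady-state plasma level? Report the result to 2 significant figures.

6.5 μmol/L

The CYP2C9 pathway (55% of clearance) rises to 5.8× activity: 0.55 × 5.8 = 3.19.
The CYP2C19 pathway (16% of clearance) rises to 1.8× activity: 0.16 × 1.8 = 0.288.
The remaining 29% of clearance is unaffected.
New clearance relative to baseline: 3.19 + 0.288 + 0.29 = 3.768.
New steady-state plasma level = 24.5 / 3.768 = 6.5 μmol/L (concentration scales inversely with clearance).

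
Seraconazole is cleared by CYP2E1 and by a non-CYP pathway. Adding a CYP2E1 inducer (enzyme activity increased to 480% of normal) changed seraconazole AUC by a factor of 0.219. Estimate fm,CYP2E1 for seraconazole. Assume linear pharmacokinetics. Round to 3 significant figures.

CL'/CL = 1 / 0.219 = 4.566
4.8·fm + (1 − fm) = 4.566
fm = (4.566 − 1) / (4.8 − 1) = 0.938

0.938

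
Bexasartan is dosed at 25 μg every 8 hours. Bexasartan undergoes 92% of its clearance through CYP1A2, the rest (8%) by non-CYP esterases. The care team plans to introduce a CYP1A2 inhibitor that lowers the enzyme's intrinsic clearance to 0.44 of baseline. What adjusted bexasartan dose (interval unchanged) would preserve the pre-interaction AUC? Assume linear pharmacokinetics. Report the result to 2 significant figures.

12 μg

The CYP1A2 pathway (92% of clearance) falls to 0.44× activity: 0.92 × 0.44 = 0.4048.
Non-CYP routes (8%) are unchanged.
New clearance relative to baseline: 0.4048 + 0.08 = 0.4848.
Css,avg = (dose rate)/CL, so holding Css fixed requires dose ∝ CL: 25 × 0.4848 = 12 μg.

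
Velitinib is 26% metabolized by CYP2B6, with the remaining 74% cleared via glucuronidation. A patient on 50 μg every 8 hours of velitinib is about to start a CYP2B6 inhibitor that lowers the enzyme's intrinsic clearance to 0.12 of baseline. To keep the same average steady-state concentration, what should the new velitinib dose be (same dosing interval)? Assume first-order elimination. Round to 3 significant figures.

38.6 μg

CYP2B6: 0.26 × 0.12 = 0.0312
Other: 0.74 (unchanged)
Relative clearance = 0.0312 + 0.74 = 0.7712.
To maintain the same steady-state level, dose must scale with clearance: new dose = 50 × 0.7712 = 38.6 μg.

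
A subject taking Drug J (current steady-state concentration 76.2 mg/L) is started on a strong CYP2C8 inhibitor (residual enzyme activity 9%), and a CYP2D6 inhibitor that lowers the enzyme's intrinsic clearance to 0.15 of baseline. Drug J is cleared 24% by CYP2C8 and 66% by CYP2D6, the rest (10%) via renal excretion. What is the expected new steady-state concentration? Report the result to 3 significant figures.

345 mg/L

CYP2C8: 0.24 × 0.09 = 0.0216
CYP2D6: 0.66 × 0.15 = 0.099
Other: 0.1 (unchanged)
CL_new/CL_old = 0.0216 + 0.099 + 0.1 = 0.2206.
New steady-state concentration = 76.2 / 0.2206 = 345 mg/L (concentration scales inversely with clearance).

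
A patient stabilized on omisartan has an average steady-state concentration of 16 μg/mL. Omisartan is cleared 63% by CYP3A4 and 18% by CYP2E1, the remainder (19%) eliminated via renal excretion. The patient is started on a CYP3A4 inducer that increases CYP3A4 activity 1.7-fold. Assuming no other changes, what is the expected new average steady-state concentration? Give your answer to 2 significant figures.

The CYP3A4 pathway (63% of clearance) increases to 1.7× activity: 0.63 × 1.7 = 1.071.
CYP2E1 (18%) and the residual 19% are unaffected.
CL_new/CL_old = 1.071 + 0.18 + 0.19 = 1.441.
With dosing unchanged, average steady-state concentration scales as 1/CL: 16 / 1.441 = 11 μg/mL.

11 μg/mL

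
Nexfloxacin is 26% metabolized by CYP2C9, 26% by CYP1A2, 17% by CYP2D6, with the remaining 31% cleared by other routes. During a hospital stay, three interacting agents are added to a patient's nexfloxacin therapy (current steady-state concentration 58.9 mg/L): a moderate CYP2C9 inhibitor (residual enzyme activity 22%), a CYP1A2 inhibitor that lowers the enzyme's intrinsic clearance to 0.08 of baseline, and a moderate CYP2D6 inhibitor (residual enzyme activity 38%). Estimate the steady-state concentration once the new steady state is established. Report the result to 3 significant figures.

The CYP2C9 pathway (26% of clearance) is reduced to 0.22× activity: 0.26 × 0.22 = 0.0572.
The CYP1A2 pathway (26% of clearance) is reduced to 0.08× activity: 0.26 × 0.08 = 0.0208.
The CYP2D6 pathway (17% of clearance) drops to 0.38× activity: 0.17 × 0.38 = 0.0646.
Non-CYP routes (31%) are unchanged.
CL_new/CL_old = 0.0572 + 0.0208 + 0.0646 + 0.31 = 0.4526.
New steady-state concentration = 58.9 / 0.4526 = 130 mg/L (concentration scales inversely with clearance).

130 mg/L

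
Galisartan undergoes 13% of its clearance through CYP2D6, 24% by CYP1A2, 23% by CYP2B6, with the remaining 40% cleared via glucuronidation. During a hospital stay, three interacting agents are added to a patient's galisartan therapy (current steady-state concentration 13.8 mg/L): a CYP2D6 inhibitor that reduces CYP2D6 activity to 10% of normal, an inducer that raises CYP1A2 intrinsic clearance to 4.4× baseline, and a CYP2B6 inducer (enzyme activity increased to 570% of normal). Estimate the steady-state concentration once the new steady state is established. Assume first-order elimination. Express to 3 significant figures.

4.96 mg/L

The CYP2D6 pathway (13% of clearance) drops to 0.1× activity: 0.13 × 0.1 = 0.013.
The CYP1A2 pathway (24% of clearance) rises to 4.4× activity: 0.24 × 4.4 = 1.056.
The CYP2B6 pathway (23% of clearance) is boosted to 5.7× activity: 0.23 × 5.7 = 1.311.
Non-CYP routes (40%) are unchanged.
New clearance relative to baseline: 0.013 + 1.056 + 1.311 + 0.4 = 2.78.
New steady-state concentration = 13.8 / 2.78 = 4.96 mg/L (concentration scales inversely with clearance).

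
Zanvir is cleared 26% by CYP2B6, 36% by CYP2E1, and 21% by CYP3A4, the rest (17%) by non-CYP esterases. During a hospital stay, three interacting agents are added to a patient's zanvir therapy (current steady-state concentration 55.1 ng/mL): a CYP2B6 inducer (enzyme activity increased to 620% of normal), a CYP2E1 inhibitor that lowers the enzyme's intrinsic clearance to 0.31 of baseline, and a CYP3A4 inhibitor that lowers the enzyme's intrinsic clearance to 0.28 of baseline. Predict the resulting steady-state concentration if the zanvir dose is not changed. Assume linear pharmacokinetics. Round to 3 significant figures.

The CYP2B6 pathway (26% of clearance) rises to 6.2× activity: 0.26 × 6.2 = 1.612.
The CYP2E1 pathway (36% of clearance) drops to 0.31× activity: 0.36 × 0.31 = 0.1116.
The CYP3A4 pathway (21% of clearance) falls to 0.28× activity: 0.21 × 0.28 = 0.0588.
Non-CYP routes (17%) are unchanged.
CL_new/CL_old = 1.612 + 0.1116 + 0.0588 + 0.17 = 1.9524.
New steady-state concentration = 55.1 / 1.9524 = 28.2 ng/mL (concentration scales inversely with clearance).

28.2 ng/mL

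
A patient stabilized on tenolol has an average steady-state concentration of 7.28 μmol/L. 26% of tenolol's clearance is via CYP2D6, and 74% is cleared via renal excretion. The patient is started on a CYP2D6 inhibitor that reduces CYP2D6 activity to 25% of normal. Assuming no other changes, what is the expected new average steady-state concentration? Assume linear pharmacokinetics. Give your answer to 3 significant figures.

9.04 μmol/L

The CYP2D6 pathway (26% of clearance) falls to 0.25× activity: 0.26 × 0.25 = 0.065.
Non-CYP routes (74%) are unchanged.
CL_new/CL_old = 0.065 + 0.74 = 0.805.
New average steady-state concentration = baseline ÷ relative clearance = 7.28 / 0.805 = 9.04 μmol/L.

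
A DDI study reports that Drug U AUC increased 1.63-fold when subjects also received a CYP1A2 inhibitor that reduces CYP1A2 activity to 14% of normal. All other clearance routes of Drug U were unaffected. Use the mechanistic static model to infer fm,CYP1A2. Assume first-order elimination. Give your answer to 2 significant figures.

0.45

Call the CYP1A2 fraction fm. After the interaction, CL_new/CL_old = fm × 0.14 + (1 − fm).
AUC ratio = 1 / (new CL fraction), so new CL fraction = 1 / 1.63 = 0.6135.
fm × 0.14 + 1 − fm = 0.6135  ⇒  fm × (0.14 − 1) = −0.3865  ⇒  fm = 0.45.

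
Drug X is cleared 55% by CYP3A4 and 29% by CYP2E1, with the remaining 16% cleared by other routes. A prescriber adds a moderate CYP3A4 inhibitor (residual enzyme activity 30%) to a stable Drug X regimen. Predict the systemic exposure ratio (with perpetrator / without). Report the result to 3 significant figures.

The CYP3A4 pathway (55% of clearance) falls to 0.3× activity: 0.55 × 0.3 = 0.165.
CYP2E1 (29%) and the residual 16% are unaffected.
Relative clearance = 0.165 + 0.29 + 0.16 = 0.615.
Systemic exposure is inversely proportional to clearance, so the fold-change is 1 / 0.615 = 1.63.

1.63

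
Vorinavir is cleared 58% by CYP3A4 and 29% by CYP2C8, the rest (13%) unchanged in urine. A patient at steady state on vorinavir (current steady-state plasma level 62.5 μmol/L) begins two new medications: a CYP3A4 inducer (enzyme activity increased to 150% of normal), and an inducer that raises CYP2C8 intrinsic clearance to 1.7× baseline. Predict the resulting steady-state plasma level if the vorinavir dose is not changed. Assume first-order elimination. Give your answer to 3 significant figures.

41.9 μmol/L

The CYP3A4 pathway (58% of clearance) is boosted to 1.5× activity: 0.58 × 1.5 = 0.87.
The CYP2C8 pathway (29% of clearance) is boosted to 1.7× activity: 0.29 × 1.7 = 0.493.
The remaining 13% of clearance is unaffected.
Relative clearance = 0.87 + 0.493 + 0.13 = 1.493.
Dividing the baseline by the relative clearance: 62.5 / 1.493 = 41.9 μmol/L.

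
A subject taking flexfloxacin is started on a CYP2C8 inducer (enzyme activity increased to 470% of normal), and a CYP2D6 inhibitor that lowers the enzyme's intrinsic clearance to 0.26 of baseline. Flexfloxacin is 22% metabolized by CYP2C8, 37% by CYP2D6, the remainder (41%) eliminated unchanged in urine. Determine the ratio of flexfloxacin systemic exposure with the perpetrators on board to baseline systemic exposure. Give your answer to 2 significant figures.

CYP2C8: 0.22 × 4.7 = 1.034
CYP2D6: 0.37 × 0.26 = 0.0962
Other: 0.41 (unchanged)
CL_new/CL_old = 1.034 + 0.0962 + 0.41 = 1.5402.
Net systemic exposure ratio = 1 / 1.5402 = 0.65.

0.65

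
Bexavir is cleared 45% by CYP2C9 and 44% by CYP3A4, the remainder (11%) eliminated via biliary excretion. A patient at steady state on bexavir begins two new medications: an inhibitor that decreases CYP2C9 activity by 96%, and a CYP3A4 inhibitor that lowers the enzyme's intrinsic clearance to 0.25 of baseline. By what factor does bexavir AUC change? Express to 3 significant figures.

4.20

CYP2C9: 0.45 × 0.04 = 0.018
CYP3A4: 0.44 × 0.25 = 0.11
Other: 0.11 (unchanged)
CL_new/CL_old = 0.018 + 0.11 + 0.11 = 0.238.
Because AUC varies inversely with clearance, the combined effect is 1 / 0.238 = 4.20.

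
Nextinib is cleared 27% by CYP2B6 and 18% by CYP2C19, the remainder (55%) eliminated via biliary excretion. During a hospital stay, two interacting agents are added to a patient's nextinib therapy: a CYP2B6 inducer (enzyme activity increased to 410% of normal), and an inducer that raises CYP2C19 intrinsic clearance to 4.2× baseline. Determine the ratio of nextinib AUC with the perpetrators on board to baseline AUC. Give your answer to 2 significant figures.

0.41

CYP2B6: 0.27 × 4.1 = 1.107
CYP2C19: 0.18 × 4.2 = 0.756
Other: 0.55 (unchanged)
Relative clearance = 1.107 + 0.756 + 0.55 = 2.413.
AUC ∝ 1/CL: fold-change = 1 / 2.413 = 0.41.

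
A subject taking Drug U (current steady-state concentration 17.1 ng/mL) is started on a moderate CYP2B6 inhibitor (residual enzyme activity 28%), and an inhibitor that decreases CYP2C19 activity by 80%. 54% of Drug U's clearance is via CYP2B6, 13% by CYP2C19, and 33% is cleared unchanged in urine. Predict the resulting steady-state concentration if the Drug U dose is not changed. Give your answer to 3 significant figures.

33.7 ng/mL

The CYP2B6 pathway (54% of clearance) drops to 0.28× activity: 0.54 × 0.28 = 0.1512.
The CYP2C19 pathway (13% of clearance) is reduced to 0.2× activity: 0.13 × 0.2 = 0.026.
The remaining 33% of clearance is unaffected.
CL_new/CL_old = 0.1512 + 0.026 + 0.33 = 0.5072.
Steady-state concentration ∝ 1/CL: new value = 17.1 / 0.5072 = 33.7 ng/mL.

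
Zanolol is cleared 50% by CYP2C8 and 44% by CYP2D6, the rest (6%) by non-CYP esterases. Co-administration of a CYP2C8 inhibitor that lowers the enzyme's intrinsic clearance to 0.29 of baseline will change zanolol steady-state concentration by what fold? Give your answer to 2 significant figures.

CYP2C8: 0.5 × 0.29 = 0.145
CYP2D6: 0.44 (unchanged)
Other: 0.06 (unchanged)
CL_new/CL_old = 0.145 + 0.44 + 0.06 = 0.645.
Steady-state concentration is inversely proportional to clearance, so the fold-change is 1 / 0.645 = 1.6.

1.6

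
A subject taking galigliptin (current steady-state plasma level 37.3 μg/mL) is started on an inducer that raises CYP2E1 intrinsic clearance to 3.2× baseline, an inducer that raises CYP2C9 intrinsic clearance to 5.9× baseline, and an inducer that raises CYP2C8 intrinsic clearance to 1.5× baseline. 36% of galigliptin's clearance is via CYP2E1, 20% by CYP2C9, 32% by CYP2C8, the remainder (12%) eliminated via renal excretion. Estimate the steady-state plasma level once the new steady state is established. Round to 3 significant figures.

The CYP2E1 pathway (36% of clearance) increases to 3.2× activity: 0.36 × 3.2 = 1.152.
The CYP2C9 pathway (20% of clearance) rises to 5.9× activity: 0.2 × 5.9 = 1.18.
The CYP2C8 pathway (32% of clearance) rises to 1.5× activity: 0.32 × 1.5 = 0.48.
Non-CYP routes (12%) are unchanged.
New clearance relative to baseline: 1.152 + 1.18 + 0.48 + 0.12 = 2.932.
New steady-state plasma level = 37.3 / 2.932 = 12.7 μg/mL (concentration scales inversely with clearance).

12.7 μg/mL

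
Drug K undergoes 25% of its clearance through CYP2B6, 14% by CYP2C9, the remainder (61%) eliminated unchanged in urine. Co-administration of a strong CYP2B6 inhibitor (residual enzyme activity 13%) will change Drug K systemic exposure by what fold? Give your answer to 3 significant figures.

The CYP2B6 pathway (25% of clearance) drops to 0.13× activity: 0.25 × 0.13 = 0.0325.
CYP2C9 (14%) and the residual 61% are unaffected.
New clearance relative to baseline: 0.0325 + 0.14 + 0.61 = 0.7825.
Systemic exposure is inversely proportional to clearance, so the fold-change is 1 / 0.7825 = 1.28.

1.28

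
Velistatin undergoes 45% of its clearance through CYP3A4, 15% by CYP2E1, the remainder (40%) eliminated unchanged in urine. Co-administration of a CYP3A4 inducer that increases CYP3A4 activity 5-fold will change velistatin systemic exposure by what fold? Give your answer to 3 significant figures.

0.357

The CYP3A4 pathway (45% of clearance) rises to 5× activity: 0.45 × 5 = 2.25.
CYP2E1 (15%) and the residual 40% are unaffected.
New clearance relative to baseline: 2.25 + 0.15 + 0.4 = 2.8.
Since systemic exposure ∝ 1/CL, the ratio is 1 / 2.8 = 0.357.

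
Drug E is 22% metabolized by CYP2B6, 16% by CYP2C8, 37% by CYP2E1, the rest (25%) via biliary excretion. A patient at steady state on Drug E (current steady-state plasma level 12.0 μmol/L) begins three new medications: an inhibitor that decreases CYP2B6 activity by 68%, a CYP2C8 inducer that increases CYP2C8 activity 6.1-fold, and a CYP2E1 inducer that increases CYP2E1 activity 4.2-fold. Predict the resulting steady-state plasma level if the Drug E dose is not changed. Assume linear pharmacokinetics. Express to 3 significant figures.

4.21 μmol/L

CYP2B6: 0.22 × 0.32 = 0.0704
CYP2C8: 0.16 × 6.1 = 0.976
CYP2E1: 0.37 × 4.2 = 1.554
Other: 0.25 (unchanged)
New clearance relative to baseline: 0.0704 + 0.976 + 1.554 + 0.25 = 2.8504.
Steady-state plasma level ∝ 1/CL: new value = 12.0 / 2.8504 = 4.21 μmol/L.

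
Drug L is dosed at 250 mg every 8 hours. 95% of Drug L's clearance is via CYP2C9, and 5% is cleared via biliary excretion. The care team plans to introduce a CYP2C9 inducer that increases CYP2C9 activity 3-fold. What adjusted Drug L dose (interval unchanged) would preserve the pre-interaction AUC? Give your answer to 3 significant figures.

CYP2C9: 0.95 × 3 = 2.85
Other: 0.05 (unchanged)
New clearance relative to baseline: 2.85 + 0.05 = 2.9.
Exposure is unchanged when dose changes in proportion to clearance. New dose = 250 mg × 2.9 = 725 mg.

725 mg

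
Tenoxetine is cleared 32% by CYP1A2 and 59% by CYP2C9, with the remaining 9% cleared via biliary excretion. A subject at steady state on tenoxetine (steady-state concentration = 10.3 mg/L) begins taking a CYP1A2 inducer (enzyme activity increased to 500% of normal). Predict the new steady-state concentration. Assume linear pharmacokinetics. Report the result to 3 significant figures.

CYP1A2: 0.32 × 5 = 1.6
CYP2C9: 0.59 (unchanged)
Other: 0.09 (unchanged)
New clearance relative to baseline: 1.6 + 0.59 + 0.09 = 2.28.
With dosing unchanged, steady-state concentration scales as 1/CL: 10.3 / 2.28 = 4.52 mg/L.

4.52 mg/L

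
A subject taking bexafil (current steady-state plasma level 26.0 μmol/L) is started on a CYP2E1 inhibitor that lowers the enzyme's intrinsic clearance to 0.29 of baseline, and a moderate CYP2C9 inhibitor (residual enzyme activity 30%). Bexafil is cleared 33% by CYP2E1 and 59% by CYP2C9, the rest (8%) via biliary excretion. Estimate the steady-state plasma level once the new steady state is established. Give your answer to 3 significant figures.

73.7 μmol/L

The CYP2E1 pathway (33% of clearance) drops to 0.29× activity: 0.33 × 0.29 = 0.0957.
The CYP2C9 pathway (59% of clearance) falls to 0.3× activity: 0.59 × 0.3 = 0.177.
Non-CYP routes (8%) are unchanged.
Relative clearance = 0.0957 + 0.177 + 0.08 = 0.3527.
Steady-state plasma level ∝ 1/CL: new value = 26.0 / 0.3527 = 73.7 μmol/L.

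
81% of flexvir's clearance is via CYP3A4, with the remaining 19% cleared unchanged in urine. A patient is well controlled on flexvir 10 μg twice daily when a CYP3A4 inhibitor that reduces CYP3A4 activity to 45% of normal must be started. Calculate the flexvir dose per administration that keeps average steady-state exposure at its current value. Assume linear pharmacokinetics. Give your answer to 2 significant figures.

5.5 μg

The CYP3A4 pathway (81% of clearance) drops to 0.45× activity: 0.81 × 0.45 = 0.3645.
Non-CYP routes (19%) are unchanged.
CL_new/CL_old = 0.3645 + 0.19 = 0.5545.
To maintain the same steady-state level, dose must scale with clearance: new dose = 10 × 0.5545 = 5.5 μg.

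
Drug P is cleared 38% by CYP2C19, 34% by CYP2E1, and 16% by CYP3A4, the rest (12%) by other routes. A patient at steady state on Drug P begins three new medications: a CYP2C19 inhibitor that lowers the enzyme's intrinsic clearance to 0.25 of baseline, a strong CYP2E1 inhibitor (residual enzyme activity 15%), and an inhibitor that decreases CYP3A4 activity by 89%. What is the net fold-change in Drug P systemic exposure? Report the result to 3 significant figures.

3.53

The CYP2C19 pathway (38% of clearance) drops to 0.25× activity: 0.38 × 0.25 = 0.095.
The CYP2E1 pathway (34% of clearance) drops to 0.15× activity: 0.34 × 0.15 = 0.051.
The CYP3A4 pathway (16% of clearance) is reduced to 0.11× activity: 0.16 × 0.11 = 0.0176.
Non-CYP routes (12%) are unchanged.
CL_new/CL_old = 0.095 + 0.051 + 0.0176 + 0.12 = 0.2836.
Net systemic exposure ratio = 1 / 0.2836 = 3.53.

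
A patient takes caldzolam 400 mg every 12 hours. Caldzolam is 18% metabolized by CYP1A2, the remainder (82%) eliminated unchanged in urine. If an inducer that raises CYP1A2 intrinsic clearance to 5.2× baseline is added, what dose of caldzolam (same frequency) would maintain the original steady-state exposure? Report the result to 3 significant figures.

702 mg

CYP1A2: 0.18 × 5.2 = 0.936
Other: 0.82 (unchanged)
New clearance relative to baseline: 0.936 + 0.82 = 1.756.
To maintain the same steady-state level, dose must scale with clearance: new dose = 400 × 1.756 = 702 mg.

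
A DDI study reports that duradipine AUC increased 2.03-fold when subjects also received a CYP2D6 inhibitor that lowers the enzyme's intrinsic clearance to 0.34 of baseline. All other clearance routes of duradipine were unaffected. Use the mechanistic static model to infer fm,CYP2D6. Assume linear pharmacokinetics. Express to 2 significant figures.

Let x = fm,CYP2D6. Because AUC ∝ 1/CL, relative clearance fell to 1/2.03 = 0.4926.
Only the CYP2D6 route changed, so 0.4926 = x·0.34 + (1 − x), giving x = 0.77.

0.77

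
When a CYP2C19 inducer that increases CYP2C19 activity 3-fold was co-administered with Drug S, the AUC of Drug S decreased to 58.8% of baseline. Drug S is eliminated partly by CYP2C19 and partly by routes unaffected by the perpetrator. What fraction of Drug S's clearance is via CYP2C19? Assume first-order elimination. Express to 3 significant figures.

CL'/CL = 1 / 0.588 = 1.701
3·fm + (1 − fm) = 1.701
fm = (1.701 − 1) / (3 − 1) = 0.350

0.350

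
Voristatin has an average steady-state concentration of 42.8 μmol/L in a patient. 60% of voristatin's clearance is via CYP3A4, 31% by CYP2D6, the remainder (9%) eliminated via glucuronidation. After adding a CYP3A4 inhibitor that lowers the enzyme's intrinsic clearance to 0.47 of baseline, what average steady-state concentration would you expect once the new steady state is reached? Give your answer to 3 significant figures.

62.8 μmol/L

The CYP3A4 pathway (60% of clearance) drops to 0.47× activity: 0.6 × 0.47 = 0.282.
CYP2D6 (31%) and the residual 9% are unaffected.
Relative clearance = 0.282 + 0.31 + 0.09 = 0.682.
Average steady-state concentration ∝ 1/CL, so new value = 42.8 / 0.682 = 62.8 μmol/L.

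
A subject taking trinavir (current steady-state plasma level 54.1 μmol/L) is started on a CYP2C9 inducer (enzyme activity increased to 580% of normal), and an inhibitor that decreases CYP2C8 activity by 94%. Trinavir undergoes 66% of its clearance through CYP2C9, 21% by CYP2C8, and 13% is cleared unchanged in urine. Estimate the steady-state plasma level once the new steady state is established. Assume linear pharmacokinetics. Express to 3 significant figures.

13.6 μmol/L

The CYP2C9 pathway (66% of clearance) rises to 5.8× activity: 0.66 × 5.8 = 3.828.
The CYP2C8 pathway (21% of clearance) drops to 0.06× activity: 0.21 × 0.06 = 0.0126.
Non-CYP routes (13%) are unchanged.
New clearance relative to baseline: 3.828 + 0.0126 + 0.13 = 3.9706.
Steady-state plasma level ∝ 1/CL: new value = 54.1 / 3.9706 = 13.6 μmol/L.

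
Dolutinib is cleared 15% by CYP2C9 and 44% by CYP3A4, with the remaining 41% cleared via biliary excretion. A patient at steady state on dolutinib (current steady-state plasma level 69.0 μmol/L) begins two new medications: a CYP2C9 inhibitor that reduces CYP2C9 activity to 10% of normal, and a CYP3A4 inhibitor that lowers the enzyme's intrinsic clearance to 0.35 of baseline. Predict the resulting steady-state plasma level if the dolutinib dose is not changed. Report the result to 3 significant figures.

The CYP2C9 pathway (15% of clearance) falls to 0.1× activity: 0.15 × 0.1 = 0.015.
The CYP3A4 pathway (44% of clearance) falls to 0.35× activity: 0.44 × 0.35 = 0.154.
The remaining 41% of clearance is unaffected.
CL_new/CL_old = 0.015 + 0.154 + 0.41 = 0.579.
Dividing the baseline by the relative clearance: 69.0 / 0.579 = 119 μmol/L.

119 μmol/L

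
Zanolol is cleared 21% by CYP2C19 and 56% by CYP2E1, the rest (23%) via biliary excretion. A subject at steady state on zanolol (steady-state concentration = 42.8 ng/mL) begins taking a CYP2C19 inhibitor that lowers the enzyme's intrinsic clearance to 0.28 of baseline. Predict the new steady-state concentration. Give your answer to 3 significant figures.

The CYP2C19 pathway (21% of clearance) falls to 0.28× activity: 0.21 × 0.28 = 0.0588.
CYP2E1 (56%) and the residual 23% are unaffected.
Relative clearance = 0.0588 + 0.56 + 0.23 = 0.8488.
New steady-state concentration = baseline ÷ relative clearance = 42.8 / 0.8488 = 50.4 ng/mL.

50.4 ng/mL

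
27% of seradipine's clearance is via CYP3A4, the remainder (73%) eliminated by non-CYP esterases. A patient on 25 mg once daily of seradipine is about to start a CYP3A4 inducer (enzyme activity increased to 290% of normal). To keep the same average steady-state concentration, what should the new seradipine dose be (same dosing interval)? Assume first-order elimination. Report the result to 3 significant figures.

The CYP3A4 pathway (27% of clearance) rises to 2.9× activity: 0.27 × 2.9 = 0.783.
Non-CYP routes (73%) are unchanged.
CL_new/CL_old = 0.783 + 0.73 = 1.513.
Exposure is unchanged when dose changes in proportion to clearance. New dose = 25 mg × 1.513 = 37.8 mg.

37.8 mg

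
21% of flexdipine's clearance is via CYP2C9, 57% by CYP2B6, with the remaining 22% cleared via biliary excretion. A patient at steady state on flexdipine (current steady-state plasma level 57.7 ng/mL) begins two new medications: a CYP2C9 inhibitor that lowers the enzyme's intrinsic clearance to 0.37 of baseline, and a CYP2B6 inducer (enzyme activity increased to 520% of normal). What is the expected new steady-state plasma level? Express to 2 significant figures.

The CYP2C9 pathway (21% of clearance) drops to 0.37× activity: 0.21 × 0.37 = 0.0777.
The CYP2B6 pathway (57% of clearance) is boosted to 5.2× activity: 0.57 × 5.2 = 2.964.
The remaining 22% of clearance is unaffected.
Relative clearance = 0.0777 + 2.964 + 0.22 = 3.2617.
Dividing the baseline by the relative clearance: 57.7 / 3.2617 = 18 ng/mL.

18 ng/mL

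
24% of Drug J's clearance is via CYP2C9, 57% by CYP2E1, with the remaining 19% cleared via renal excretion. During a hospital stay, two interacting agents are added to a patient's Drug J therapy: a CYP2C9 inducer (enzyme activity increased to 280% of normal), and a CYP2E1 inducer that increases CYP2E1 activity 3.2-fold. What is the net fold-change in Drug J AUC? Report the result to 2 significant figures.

The CYP2C9 pathway (24% of clearance) increases to 2.8× activity: 0.24 × 2.8 = 0.672.
The CYP2E1 pathway (57% of clearance) rises to 3.2× activity: 0.57 × 3.2 = 1.824.
The remaining 19% of clearance is unaffected.
Relative clearance = 0.672 + 1.824 + 0.19 = 2.686.
Net AUC ratio = 1 / 2.686 = 0.37.

0.37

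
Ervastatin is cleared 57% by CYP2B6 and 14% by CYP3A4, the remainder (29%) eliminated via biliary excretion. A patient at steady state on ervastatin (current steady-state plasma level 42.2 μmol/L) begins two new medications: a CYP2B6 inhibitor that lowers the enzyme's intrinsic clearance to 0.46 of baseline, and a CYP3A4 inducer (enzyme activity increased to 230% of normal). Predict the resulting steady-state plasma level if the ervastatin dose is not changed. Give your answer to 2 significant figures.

48 μmol/L

The CYP2B6 pathway (57% of clearance) drops to 0.46× activity: 0.57 × 0.46 = 0.2622.
The CYP3A4 pathway (14% of clearance) is boosted to 2.3× activity: 0.14 × 2.3 = 0.322.
Non-CYP routes (29%) are unchanged.
New clearance relative to baseline: 0.2622 + 0.322 + 0.29 = 0.8742.
New steady-state plasma level = 42.2 / 0.8742 = 48 μmol/L (concentration scales inversely with clearance).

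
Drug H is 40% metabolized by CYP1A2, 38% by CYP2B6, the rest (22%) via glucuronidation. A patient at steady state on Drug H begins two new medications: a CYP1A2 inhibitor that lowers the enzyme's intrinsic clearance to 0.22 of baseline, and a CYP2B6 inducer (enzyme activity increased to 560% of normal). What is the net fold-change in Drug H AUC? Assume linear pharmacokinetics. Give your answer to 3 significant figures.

0.411

The CYP1A2 pathway (40% of clearance) is reduced to 0.22× activity: 0.4 × 0.22 = 0.088.
The CYP2B6 pathway (38% of clearance) rises to 5.6× activity: 0.38 × 5.6 = 2.128.
The remaining 22% of clearance is unaffected.
CL_new/CL_old = 0.088 + 2.128 + 0.22 = 2.436.
Net AUC ratio = 1 / 2.436 = 0.411.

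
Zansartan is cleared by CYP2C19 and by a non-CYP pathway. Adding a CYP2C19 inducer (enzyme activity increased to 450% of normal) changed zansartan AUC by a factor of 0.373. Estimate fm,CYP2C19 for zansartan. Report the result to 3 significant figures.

0.480

CL'/CL = 1 / 0.373 = 2.681
4.5·fm + (1 − fm) = 2.681
fm = (2.681 − 1) / (4.5 − 1) = 0.480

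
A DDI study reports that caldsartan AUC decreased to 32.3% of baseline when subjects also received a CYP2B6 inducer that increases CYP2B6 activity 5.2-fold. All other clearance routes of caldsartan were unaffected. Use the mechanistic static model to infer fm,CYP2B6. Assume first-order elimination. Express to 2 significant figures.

0.50

Let x = fm,CYP2B6. Because AUC ∝ 1/CL, relative clearance rose to 1/0.323 = 3.096.
Setting x·5.2 + (1 − x) = 3.096 and solving: x = (3.096 − 1)/(5.2 − 1) = 0.50.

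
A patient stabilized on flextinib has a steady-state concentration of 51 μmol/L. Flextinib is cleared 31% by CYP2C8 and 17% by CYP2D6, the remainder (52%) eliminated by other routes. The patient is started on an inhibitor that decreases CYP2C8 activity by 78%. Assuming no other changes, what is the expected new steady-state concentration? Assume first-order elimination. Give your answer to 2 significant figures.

67 μmol/L

CYP2C8: 0.31 × 0.22 = 0.0682
CYP2D6: 0.17 (unchanged)
Other: 0.52 (unchanged)
CL_new/CL_old = 0.0682 + 0.17 + 0.52 = 0.7582.
Steady-state concentration ∝ 1/CL, so new value = 51 / 0.7582 = 67 μmol/L.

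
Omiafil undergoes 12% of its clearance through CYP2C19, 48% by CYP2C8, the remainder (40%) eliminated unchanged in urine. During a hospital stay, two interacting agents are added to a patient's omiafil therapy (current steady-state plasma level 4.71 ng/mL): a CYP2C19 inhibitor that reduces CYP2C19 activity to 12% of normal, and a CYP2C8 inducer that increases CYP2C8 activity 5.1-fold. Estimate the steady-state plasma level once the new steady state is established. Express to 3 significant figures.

1.65 ng/mL

The CYP2C19 pathway (12% of clearance) drops to 0.12× activity: 0.12 × 0.12 = 0.0144.
The CYP2C8 pathway (48% of clearance) rises to 5.1× activity: 0.48 × 5.1 = 2.448.
The remaining 40% of clearance is unaffected.
CL_new/CL_old = 0.0144 + 2.448 + 0.4 = 2.8624.
Dividing the baseline by the relative clearance: 4.71 / 2.8624 = 1.65 ng/mL.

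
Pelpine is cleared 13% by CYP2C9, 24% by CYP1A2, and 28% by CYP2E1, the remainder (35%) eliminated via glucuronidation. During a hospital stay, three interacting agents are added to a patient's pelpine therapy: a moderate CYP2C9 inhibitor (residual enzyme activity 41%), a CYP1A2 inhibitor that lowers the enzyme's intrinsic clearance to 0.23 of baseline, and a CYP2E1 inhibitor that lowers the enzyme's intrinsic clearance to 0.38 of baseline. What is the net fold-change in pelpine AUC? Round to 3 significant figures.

1.77

CYP2C9: 0.13 × 0.41 = 0.0533
CYP1A2: 0.24 × 0.23 = 0.0552
CYP2E1: 0.28 × 0.38 = 0.1064
Other: 0.35 (unchanged)
Relative clearance = 0.0533 + 0.0552 + 0.1064 + 0.35 = 0.5649.
AUC ∝ 1/CL: fold-change = 1 / 0.5649 = 1.77.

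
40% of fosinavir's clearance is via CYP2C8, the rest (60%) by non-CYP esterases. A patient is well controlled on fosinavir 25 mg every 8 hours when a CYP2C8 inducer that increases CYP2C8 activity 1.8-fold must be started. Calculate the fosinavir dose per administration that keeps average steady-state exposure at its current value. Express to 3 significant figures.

The CYP2C8 pathway (40% of clearance) is boosted to 1.8× activity: 0.4 × 1.8 = 0.72.
The remaining 60% of clearance is unaffected.
CL_new/CL_old = 0.72 + 0.6 = 1.32.
To maintain the same steady-state level, dose must scale with clearance: new dose = 25 × 1.32 = 33.0 mg.

33.0 mg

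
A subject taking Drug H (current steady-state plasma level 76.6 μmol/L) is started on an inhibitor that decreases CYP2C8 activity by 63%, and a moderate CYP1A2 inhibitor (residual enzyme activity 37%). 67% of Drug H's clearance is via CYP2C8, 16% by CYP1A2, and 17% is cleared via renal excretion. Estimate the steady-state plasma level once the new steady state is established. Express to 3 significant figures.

The CYP2C8 pathway (67% of clearance) drops to 0.37× activity: 0.67 × 0.37 = 0.2479.
The CYP1A2 pathway (16% of clearance) drops to 0.37× activity: 0.16 × 0.37 = 0.0592.
The remaining 17% of clearance is unaffected.
Relative clearance = 0.2479 + 0.0592 + 0.17 = 0.4771.
Steady-state plasma level ∝ 1/CL: new value = 76.6 / 0.4771 = 161 μmol/L.

161 μmol/L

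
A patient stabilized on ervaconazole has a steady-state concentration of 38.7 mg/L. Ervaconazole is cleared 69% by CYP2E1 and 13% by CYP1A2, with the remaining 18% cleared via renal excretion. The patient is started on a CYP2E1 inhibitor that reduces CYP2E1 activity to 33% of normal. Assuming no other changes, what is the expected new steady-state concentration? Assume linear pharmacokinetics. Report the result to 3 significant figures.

72.0 mg/L

The CYP2E1 pathway (69% of clearance) is reduced to 0.33× activity: 0.69 × 0.33 = 0.2277.
CYP1A2 (13%) and the residual 18% are unaffected.
Relative clearance = 0.2277 + 0.13 + 0.18 = 0.5377.
New steady-state concentration = baseline ÷ relative clearance = 38.7 / 0.5377 = 72.0 mg/L.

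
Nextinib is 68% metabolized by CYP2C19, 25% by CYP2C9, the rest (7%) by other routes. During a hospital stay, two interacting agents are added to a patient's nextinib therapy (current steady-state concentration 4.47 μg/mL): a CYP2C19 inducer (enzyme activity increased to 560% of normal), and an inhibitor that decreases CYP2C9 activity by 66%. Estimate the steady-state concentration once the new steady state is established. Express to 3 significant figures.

1.13 μg/mL

CYP2C19: 0.68 × 5.6 = 3.808
CYP2C9: 0.25 × 0.34 = 0.085
Other: 0.07 (unchanged)
New clearance relative to baseline: 3.808 + 0.085 + 0.07 = 3.963.
New steady-state concentration = 4.47 / 3.963 = 1.13 μg/mL (concentration scales inversely with clearance).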